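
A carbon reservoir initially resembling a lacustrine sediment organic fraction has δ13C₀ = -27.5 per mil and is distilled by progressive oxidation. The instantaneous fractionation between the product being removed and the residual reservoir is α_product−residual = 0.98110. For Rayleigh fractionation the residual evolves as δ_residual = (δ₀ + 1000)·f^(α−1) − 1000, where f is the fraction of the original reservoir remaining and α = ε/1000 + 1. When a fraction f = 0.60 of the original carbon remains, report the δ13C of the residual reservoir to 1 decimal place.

Rayleigh residual: δ_res = (δ₀ + 1000)·f^(α−1) − 1000
α − 1 = -0.01890
f^(α−1) = 0.60^(-0.01890) = 1.009701
δ_res = (-27.5 + 1000) × 1.009701 − 1000 = 981.935 − 1000 = -18.07 per mil

-18.1 per mil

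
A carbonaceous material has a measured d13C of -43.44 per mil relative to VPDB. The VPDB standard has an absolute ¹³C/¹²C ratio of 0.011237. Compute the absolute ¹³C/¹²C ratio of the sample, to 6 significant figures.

R_sample = R_standard × (d13C/1000 + 1)
R_sample = 0.011237 × (-43.44/1000 + 1) = 0.011237 × 0.956560
R_sample = 0.0107489

0.0107489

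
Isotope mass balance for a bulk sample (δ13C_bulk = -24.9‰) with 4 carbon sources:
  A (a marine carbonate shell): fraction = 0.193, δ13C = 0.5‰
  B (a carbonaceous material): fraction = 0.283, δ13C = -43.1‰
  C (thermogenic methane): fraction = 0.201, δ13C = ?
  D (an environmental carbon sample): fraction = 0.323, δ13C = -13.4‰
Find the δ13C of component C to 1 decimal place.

Isotope mass balance: δ_bulk = Σ fᵢ·δᵢ.
-24.9 = 0.193×(0.5) + 0.283×(-43.1) + 0.201×δ_C + 0.323×(-13.4)
0.201·δ_C = -24.9 − (-16.429) = -8.471
δ_C = -8.471 / 0.201 = -42.14‰

-42.1‰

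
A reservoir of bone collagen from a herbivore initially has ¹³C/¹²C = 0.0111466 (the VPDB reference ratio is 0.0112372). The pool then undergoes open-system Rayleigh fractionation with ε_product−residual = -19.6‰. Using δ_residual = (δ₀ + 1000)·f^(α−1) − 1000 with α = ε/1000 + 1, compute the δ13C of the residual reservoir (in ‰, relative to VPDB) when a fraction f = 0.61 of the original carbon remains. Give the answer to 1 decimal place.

1.6‰

δ₀ = (0.0111466/0.0112372 − 1)×1000 = (0.991937 − 1)×1000 = -8.063‰
α − 1 = ε/1000 = -0.0196
f^(α−1) = 0.61^(-0.0196) = 1.009735
δ_res = (-8.063 + 1000) × 1.009735 − 1000 = 1001.594 − 1000 = 1.59‰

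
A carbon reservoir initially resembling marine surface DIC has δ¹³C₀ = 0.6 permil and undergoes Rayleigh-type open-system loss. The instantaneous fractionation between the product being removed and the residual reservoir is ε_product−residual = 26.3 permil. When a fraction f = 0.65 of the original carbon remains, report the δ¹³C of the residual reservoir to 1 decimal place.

Rayleigh residual: δ_res = (δ₀ + 1000)·f^(α−1) − 1000
α = ε/1000 + 1 = 1.02630, so α − 1 = 0.02630
f^(α−1) = 0.65^(0.02630) = 0.988734
δ_res = (0.6 + 1000) × 0.988734 − 1000 = 989.328 − 1000 = -10.67 permil

-10.7 permil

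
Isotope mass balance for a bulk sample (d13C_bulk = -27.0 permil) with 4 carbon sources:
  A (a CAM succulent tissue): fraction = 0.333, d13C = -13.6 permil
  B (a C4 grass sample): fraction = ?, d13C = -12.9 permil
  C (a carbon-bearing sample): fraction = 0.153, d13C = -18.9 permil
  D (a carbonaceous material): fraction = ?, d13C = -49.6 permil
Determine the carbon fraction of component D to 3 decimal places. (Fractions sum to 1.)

Let f_D and f_B be the unknown fractions; fractions sum to 1 so f_D + f_B = 0.514.
Mass balance: Σ fᵢ·δᵢ = δ_bulk ⇒ f_D·(-49.6) + f_B·(-12.9) = -27.0 − (-7.421) = -19.579
Substitute f_B = 0.514 − f_D:
f_D·(-49.6 − -12.9) = -19.579 − 0.514×(-12.9) = -12.949
f_D = -12.949 / -36.7 = 0.3528

0.353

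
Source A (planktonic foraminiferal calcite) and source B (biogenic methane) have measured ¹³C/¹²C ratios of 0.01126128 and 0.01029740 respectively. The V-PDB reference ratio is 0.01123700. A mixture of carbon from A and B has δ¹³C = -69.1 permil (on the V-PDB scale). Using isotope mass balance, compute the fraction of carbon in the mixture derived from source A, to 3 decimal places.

0.169

δ_A = (0.01126128/0.01123700 − 1)×1000 = (1.002161 − 1)×1000 = 2.161 permil
δ_B = (0.01029740/0.01123700 − 1)×1000 = (0.916383 − 1)×1000 = -83.617 permil
f_A = (δ_mix − δ_B)/(δ_A − δ_B) = (-69.1 − (-83.617))/(2.161 − (-83.617))
f_A = 14.517 / 85.777 = 0.1692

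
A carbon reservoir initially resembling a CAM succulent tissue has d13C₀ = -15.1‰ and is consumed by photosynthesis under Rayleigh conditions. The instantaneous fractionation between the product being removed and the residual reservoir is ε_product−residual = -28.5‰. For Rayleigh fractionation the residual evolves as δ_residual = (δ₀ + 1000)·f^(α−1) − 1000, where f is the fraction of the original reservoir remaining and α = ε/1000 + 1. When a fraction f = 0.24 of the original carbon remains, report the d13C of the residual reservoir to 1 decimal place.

Rayleigh residual: δ_res = (δ₀ + 1000)·f^(α−1) − 1000
α = ε/1000 + 1 = 0.97150, so α − 1 = -0.02850
f^(α−1) = 0.24^(-0.02850) = 1.041511
δ_res = (-15.1 + 1000) × 1.041511 − 1000 = 1025.784 − 1000 = 25.78‰

25.8‰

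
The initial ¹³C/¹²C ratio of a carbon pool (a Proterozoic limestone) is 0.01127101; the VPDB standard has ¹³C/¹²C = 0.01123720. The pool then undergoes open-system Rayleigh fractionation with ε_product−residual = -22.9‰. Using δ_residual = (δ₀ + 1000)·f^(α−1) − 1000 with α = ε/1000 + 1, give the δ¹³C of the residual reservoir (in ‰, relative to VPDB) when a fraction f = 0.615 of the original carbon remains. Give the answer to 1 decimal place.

14.2‰

δ₀ = (0.01127101/0.01123720 − 1)×1000 = (1.003009 − 1)×1000 = 3.009‰
α − 1 = ε/1000 = -0.0229
f^(α−1) = 0.615^(-0.0229) = 1.011195
δ_res = (3.009 + 1000) × 1.011195 − 1000 = 1014.237 − 1000 = 14.24‰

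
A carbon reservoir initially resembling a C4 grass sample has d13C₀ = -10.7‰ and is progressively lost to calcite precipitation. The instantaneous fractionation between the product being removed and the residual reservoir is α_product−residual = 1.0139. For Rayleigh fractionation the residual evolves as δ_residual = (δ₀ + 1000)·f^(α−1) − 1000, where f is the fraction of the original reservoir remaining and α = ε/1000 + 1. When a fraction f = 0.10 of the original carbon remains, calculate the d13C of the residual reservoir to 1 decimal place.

-41.9‰

Rayleigh residual: δ_res = (δ₀ + 1000)·f^(α−1) − 1000
α − 1 = 0.01390
f^(α−1) = 0.10^(0.01390) = 0.968501
δ_res = (-10.7 + 1000) × 0.968501 − 1000 = 958.138 − 1000 = -41.86‰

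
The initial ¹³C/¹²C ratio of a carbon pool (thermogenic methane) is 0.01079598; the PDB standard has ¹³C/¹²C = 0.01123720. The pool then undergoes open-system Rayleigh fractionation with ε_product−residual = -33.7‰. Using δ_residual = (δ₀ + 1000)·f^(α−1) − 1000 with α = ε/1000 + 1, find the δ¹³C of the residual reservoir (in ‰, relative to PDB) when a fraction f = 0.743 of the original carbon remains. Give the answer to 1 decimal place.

δ₀ = (0.01079598/0.01123720 − 1)×1000 = (0.960736 − 1)×1000 = -39.264‰
α − 1 = ε/1000 = -0.0337
f^(α−1) = 0.743^(-0.0337) = 1.010061
δ_res = (-39.264 + 1000) × 1.010061 − 1000 = 970.402 − 1000 = -29.60‰

-29.6‰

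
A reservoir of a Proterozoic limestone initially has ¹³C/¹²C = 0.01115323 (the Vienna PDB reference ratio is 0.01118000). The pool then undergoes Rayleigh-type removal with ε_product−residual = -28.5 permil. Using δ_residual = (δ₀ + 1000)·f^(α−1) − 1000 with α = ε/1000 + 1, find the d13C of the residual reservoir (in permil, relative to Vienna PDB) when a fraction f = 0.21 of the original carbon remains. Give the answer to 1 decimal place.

43.0 permil

δ₀ = (0.01115323/0.01118000 − 1)×1000 = (0.997606 − 1)×1000 = -2.394 permil
α − 1 = ε/1000 = -0.0285
f^(α−1) = 0.21^(-0.0285) = 1.045482
δ_res = (-2.394 + 1000) × 1.045482 − 1000 = 1042.979 − 1000 = 42.98 permil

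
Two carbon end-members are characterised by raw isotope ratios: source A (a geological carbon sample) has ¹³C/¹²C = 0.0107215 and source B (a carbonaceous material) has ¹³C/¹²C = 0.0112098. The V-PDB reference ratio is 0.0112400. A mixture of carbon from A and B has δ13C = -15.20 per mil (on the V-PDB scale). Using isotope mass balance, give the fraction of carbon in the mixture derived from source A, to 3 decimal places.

δ_A = (0.0107215/0.0112400 − 1)×1000 = (0.953870 − 1)×1000 = -46.130 per mil
δ_B = (0.0112098/0.0112400 − 1)×1000 = (0.997313 − 1)×1000 = -2.687 per mil
f_A = (δ_mix − δ_B)/(δ_A − δ_B) = (-15.20 − (-2.687))/(-46.130 − (-2.687))
f_A = -12.513 / -43.443 = 0.2880

0.288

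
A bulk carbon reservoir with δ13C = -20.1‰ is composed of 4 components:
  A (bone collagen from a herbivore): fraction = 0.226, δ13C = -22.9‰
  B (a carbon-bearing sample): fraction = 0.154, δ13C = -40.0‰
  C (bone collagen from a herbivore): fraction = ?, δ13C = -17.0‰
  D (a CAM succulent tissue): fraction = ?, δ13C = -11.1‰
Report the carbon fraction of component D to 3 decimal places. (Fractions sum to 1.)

Let f_D and f_C be the unknown fractions; fractions sum to 1 so f_D + f_C = 0.620.
Mass balance: Σ fᵢ·δᵢ = δ_bulk ⇒ f_D·(-11.1) + f_C·(-17.0) = -20.1 − (-11.335) = -8.765
Substitute f_C = 0.620 − f_D:
f_D·(-11.1 − -17.0) = -8.765 − 0.620×(-17.0) = 1.775
f_D = 1.775 / 5.9 = 0.3009

0.301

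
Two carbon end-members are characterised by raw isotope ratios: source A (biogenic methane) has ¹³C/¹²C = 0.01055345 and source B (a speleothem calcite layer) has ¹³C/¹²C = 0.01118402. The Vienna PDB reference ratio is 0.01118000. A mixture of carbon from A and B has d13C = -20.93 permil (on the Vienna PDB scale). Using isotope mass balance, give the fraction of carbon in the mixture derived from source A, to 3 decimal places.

0.377

δ_A = (0.01055345/0.01118000 − 1)×1000 = (0.943958 − 1)×1000 = -56.042 permil
δ_B = (0.01118402/0.01118000 − 1)×1000 = (1.000360 − 1)×1000 = 0.360 permil
f_A = (δ_mix − δ_B)/(δ_A − δ_B) = (-20.93 − (0.360))/(-56.042 − (0.360))
f_A = -21.290 / -56.402 = 0.3775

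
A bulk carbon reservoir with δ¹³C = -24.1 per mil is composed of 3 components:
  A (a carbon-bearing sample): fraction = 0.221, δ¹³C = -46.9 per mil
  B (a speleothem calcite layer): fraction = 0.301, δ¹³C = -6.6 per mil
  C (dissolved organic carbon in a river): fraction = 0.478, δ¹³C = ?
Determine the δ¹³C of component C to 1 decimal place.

-24.6 per mil

Isotope mass balance: δ_bulk = Σ fᵢ·δᵢ.
-24.1 = 0.221×(-46.9) + 0.301×(-6.6) + 0.478×δ_C
0.478·δ_C = -24.1 − (-12.351) = -11.749
δ_C = -11.749 / 0.478 = -24.58 per mil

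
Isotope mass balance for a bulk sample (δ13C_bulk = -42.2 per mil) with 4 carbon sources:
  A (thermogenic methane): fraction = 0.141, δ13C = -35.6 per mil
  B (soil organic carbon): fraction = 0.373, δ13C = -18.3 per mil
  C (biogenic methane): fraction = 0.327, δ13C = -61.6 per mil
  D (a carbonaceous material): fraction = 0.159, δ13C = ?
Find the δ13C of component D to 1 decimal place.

Isotope mass balance: δ_bulk = Σ fᵢ·δᵢ.
-42.2 = 0.141×(-35.6) + 0.373×(-18.3) + 0.327×(-61.6) + 0.159×δ_D
0.159·δ_D = -42.2 − (-31.989) = -10.211
δ_D = -10.211 / 0.159 = -64.22 per mil

-64.2 per mil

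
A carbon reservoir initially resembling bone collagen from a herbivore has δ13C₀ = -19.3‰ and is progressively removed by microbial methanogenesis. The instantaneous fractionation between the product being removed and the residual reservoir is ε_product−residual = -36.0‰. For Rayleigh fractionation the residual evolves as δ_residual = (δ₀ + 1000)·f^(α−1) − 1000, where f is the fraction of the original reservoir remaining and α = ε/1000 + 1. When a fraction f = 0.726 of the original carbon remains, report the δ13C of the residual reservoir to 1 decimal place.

-7.9‰

Rayleigh residual: δ_res = (δ₀ + 1000)·f^(α−1) − 1000
α = ε/1000 + 1 = 0.96400, so α − 1 = -0.03600
f^(α−1) = 0.726^(-0.03600) = 1.011594
δ_res = (-19.3 + 1000) × 1.011594 − 1000 = 992.070 − 1000 = -7.93‰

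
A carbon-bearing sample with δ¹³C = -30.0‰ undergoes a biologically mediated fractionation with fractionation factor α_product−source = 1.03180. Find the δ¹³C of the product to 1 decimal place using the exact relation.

δ_product = (δ_source + 1000)·α − 1000
δ_product = (-30.0 + 1000) × 1.03180 − 1000
δ_product = 1000.846 − 1000 = 0.85‰

0.8‰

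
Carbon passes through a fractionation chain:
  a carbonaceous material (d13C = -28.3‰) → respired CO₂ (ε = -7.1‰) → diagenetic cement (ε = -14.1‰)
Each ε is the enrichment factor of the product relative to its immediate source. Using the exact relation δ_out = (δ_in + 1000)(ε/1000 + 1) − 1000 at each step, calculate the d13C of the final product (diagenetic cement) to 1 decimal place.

-48.8‰

step 1: δ = (-28.30 + 1000)·(-7.1/1000 + 1) − 1000 = -35.20‰
step 2: δ = (-35.20 + 1000)·(-14.1/1000 + 1) − 1000 = -48.80‰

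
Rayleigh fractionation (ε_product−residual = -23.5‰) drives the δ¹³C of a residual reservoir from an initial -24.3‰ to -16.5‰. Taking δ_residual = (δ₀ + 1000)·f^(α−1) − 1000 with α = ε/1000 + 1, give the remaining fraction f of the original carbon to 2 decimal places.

α − 1 = ε/1000 = -0.0235
(δ_res + 1000)/(δ₀ + 1000) = (-16.5 + 1000)/(-24.3 + 1000) = 983.5/975.7 = 1.007994
f = 1.007994^(1/-0.0235) = exp(ln(1.007994)/-0.0235) = exp(0.00796/-0.0235)
f = exp(-0.3388) = 0.7126

0.71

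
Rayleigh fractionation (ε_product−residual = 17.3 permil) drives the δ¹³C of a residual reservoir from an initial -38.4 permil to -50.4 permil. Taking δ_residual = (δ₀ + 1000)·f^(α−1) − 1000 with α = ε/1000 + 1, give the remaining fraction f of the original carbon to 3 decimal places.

α − 1 = ε/1000 = 0.0173
(δ_res + 1000)/(δ₀ + 1000) = (-50.4 + 1000)/(-38.4 + 1000) = 949.6/961.6 = 0.987521
f = 0.987521^(1/0.0173) = exp(ln(0.987521)/0.0173) = exp(-0.01256/0.0173)
f = exp(-0.7259) = 0.4839

0.484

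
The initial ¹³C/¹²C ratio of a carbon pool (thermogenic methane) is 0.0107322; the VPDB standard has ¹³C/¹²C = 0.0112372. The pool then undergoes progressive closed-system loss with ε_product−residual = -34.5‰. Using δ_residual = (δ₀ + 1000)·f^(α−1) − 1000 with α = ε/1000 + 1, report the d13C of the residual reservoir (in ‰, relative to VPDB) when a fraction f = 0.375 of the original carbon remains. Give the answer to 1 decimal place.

-12.1‰

δ₀ = (0.0107322/0.0112372 − 1)×1000 = (0.955060 − 1)×1000 = -44.940‰
α − 1 = ε/1000 = -0.0345
f^(α−1) = 0.375^(-0.0345) = 1.034418
δ_res = (-44.940 + 1000) × 1.034418 − 1000 = 987.931 − 1000 = -12.07‰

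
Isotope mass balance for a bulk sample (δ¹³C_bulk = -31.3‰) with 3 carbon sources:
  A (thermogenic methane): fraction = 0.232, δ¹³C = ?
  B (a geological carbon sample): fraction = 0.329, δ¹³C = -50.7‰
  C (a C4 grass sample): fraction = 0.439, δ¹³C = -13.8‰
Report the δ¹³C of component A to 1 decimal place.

Isotope mass balance: δ_bulk = Σ fᵢ·δᵢ.
-31.3 = 0.232×δ_A + 0.329×(-50.7) + 0.439×(-13.8)
0.232·δ_A = -31.3 − (-22.739) = -8.561
δ_A = -8.561 / 0.232 = -36.90‰

-36.9‰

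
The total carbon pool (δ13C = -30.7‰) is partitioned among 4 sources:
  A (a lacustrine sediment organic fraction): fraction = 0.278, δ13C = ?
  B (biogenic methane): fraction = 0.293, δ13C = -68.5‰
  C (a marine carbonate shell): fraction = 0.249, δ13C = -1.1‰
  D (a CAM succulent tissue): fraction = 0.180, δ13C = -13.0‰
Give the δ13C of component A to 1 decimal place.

Isotope mass balance: δ_bulk = Σ fᵢ·δᵢ.
-30.7 = 0.278×δ_A + 0.293×(-68.5) + 0.249×(-1.1) + 0.180×(-13.0)
0.278·δ_A = -30.7 − (-22.684) = -8.016
δ_A = -8.016 / 0.278 = -28.83‰

-28.8‰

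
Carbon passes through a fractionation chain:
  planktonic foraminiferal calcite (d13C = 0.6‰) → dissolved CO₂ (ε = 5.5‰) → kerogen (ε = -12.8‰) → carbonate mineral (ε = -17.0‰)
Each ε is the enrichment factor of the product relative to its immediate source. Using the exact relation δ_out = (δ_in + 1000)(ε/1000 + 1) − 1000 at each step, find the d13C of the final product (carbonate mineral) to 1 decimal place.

step 1: δ = (0.60 + 1000)·(5.5/1000 + 1) − 1000 = 6.10‰
step 2: δ = (6.10 + 1000)·(-12.8/1000 + 1) − 1000 = -6.77‰
step 3: δ = (-6.77 + 1000)·(-17.0/1000 + 1) − 1000 = -23.66‰

-23.7‰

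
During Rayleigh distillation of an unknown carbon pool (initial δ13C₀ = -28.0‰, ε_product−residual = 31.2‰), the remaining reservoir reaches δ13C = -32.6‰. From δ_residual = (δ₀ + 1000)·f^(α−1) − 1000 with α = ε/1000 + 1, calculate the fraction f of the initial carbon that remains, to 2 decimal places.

0.86

α − 1 = ε/1000 = 0.0312
(δ_res + 1000)/(δ₀ + 1000) = (-32.6 + 1000)/(-28.0 + 1000) = 967.4/972.0 = 0.995267
f = 0.995267^(1/0.0312) = exp(ln(0.995267)/0.0312) = exp(-0.00474/0.0312)
f = exp(-0.1520) = 0.8590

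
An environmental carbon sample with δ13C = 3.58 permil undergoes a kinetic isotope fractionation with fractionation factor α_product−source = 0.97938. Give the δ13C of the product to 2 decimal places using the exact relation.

-17.11 permil

δ_product = (δ_source + 1000)·α − 1000
δ_product = (3.58 + 1000) × 0.97938 − 1000
δ_product = 982.886 − 1000 = -17.114 permil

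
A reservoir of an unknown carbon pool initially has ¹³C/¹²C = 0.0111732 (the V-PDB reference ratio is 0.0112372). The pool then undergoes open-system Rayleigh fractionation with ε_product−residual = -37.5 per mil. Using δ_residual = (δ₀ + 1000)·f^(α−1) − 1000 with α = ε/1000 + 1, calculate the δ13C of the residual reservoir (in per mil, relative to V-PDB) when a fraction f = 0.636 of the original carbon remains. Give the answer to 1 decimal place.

11.3 per mil

δ₀ = (0.0111732/0.0112372 − 1)×1000 = (0.994305 − 1)×1000 = -5.695 per mil
α − 1 = ε/1000 = -0.0375
f^(α−1) = 0.636^(-0.0375) = 1.017116
δ_res = (-5.695 + 1000) × 1.017116 − 1000 = 1011.323 − 1000 = 11.32 per mil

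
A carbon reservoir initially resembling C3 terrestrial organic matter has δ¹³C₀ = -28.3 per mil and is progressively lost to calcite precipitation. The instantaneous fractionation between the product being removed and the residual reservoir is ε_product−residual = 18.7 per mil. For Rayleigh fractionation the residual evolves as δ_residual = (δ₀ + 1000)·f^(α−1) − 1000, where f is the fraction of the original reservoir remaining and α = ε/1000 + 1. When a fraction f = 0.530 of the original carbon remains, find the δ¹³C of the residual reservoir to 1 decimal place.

Rayleigh residual: δ_res = (δ₀ + 1000)·f^(α−1) − 1000
α = ε/1000 + 1 = 1.01870, so α − 1 = 0.01870
f^(α−1) = 0.530^(0.01870) = 0.988198
δ_res = (-28.3 + 1000) × 0.988198 − 1000 = 960.232 − 1000 = -39.77 per mil

-39.8 per mil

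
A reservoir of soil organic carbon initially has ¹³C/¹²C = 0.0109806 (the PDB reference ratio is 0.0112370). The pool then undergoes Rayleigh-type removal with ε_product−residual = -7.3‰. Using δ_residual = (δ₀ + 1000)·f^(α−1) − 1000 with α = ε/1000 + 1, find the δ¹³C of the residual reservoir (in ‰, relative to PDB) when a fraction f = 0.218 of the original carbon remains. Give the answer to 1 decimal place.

-11.9‰

δ₀ = (0.0109806/0.0112370 − 1)×1000 = (0.977183 − 1)×1000 = -22.817‰
α − 1 = ε/1000 = -0.0073
f^(α−1) = 0.218^(-0.0073) = 1.011182
δ_res = (-22.817 + 1000) × 1.011182 − 1000 = 988.109 − 1000 = -11.89‰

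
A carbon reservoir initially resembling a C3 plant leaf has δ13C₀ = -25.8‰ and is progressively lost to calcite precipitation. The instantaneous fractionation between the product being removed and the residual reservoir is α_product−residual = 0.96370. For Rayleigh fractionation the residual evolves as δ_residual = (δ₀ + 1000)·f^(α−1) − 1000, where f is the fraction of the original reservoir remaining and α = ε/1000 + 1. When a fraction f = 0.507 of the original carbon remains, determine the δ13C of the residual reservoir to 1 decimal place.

-1.5‰

Rayleigh residual: δ_res = (δ₀ + 1000)·f^(α−1) − 1000
α − 1 = -0.03630
f^(α−1) = 0.507^(-0.03630) = 1.024963
δ_res = (-25.8 + 1000) × 1.024963 − 1000 = 998.519 − 1000 = -1.48‰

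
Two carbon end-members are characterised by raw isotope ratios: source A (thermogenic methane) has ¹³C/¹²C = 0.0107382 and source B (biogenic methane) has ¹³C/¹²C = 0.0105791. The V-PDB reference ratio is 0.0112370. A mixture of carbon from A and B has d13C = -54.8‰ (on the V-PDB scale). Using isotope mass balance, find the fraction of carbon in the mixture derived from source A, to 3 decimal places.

0.265

δ_A = (0.0107382/0.0112370 − 1)×1000 = (0.955611 − 1)×1000 = -44.389‰
δ_B = (0.0105791/0.0112370 − 1)×1000 = (0.941452 − 1)×1000 = -58.548‰
f_A = (δ_mix − δ_B)/(δ_A − δ_B) = (-54.8 − (-58.548))/(-44.389 − (-58.548))
f_A = 3.748 / 14.159 = 0.2647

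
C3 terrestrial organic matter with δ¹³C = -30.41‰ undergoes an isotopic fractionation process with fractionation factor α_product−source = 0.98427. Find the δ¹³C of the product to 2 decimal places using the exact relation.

δ_product = (δ_source + 1000)·α − 1000
δ_product = (-30.41 + 1000) × 0.98427 − 1000
δ_product = 954.338 − 1000 = -45.662‰

-45.66‰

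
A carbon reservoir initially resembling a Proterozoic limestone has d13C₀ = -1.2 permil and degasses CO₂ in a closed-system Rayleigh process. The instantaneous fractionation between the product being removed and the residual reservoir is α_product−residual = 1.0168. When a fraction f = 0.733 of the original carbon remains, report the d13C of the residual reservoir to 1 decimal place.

Rayleigh residual: δ_res = (δ₀ + 1000)·f^(α−1) − 1000
α − 1 = 0.01680
f^(α−1) = 0.733^(0.01680) = 0.994795
δ_res = (-1.2 + 1000) × 0.994795 − 1000 = 993.602 − 1000 = -6.40 permil

-6.4 permil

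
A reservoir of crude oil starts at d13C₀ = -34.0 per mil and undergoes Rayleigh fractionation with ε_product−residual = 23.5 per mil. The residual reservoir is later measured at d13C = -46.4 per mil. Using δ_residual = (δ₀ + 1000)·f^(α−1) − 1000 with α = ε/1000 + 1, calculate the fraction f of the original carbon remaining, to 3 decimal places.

0.577

α − 1 = ε/1000 = 0.0235
(δ_res + 1000)/(δ₀ + 1000) = (-46.4 + 1000)/(-34.0 + 1000) = 953.6/966.0 = 0.987164
f = 0.987164^(1/0.0235) = exp(ln(0.987164)/0.0235) = exp(-0.01292/0.0235)
f = exp(-0.5498) = 0.5771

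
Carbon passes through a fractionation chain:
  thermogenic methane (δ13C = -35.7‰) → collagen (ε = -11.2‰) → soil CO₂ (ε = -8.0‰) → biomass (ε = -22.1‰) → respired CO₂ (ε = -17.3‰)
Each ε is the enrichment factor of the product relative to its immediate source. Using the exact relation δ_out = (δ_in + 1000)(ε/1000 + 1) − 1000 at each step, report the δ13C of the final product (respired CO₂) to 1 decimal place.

step 1: δ = (-35.70 + 1000)·(-11.2/1000 + 1) − 1000 = -46.50‰
step 2: δ = (-46.50 + 1000)·(-8.0/1000 + 1) − 1000 = -54.13‰
step 3: δ = (-54.13 + 1000)·(-22.1/1000 + 1) − 1000 = -75.03‰
step 4: δ = (-75.03 + 1000)·(-17.3/1000 + 1) − 1000 = -91.03‰

-91.0‰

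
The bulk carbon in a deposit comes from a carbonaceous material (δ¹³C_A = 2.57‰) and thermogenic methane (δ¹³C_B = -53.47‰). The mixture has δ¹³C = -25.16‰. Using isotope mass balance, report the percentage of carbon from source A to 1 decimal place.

50.5%

δ_mix = f_A·δ_A + (1 − f_A)·δ_B  ⇒  f_A = (δ_mix − δ_B)/(δ_A − δ_B)
f_A = (-25.16 − (-53.47)) / (2.57 − (-53.47))
f_A = 28.31 / 56.04 = 0.5052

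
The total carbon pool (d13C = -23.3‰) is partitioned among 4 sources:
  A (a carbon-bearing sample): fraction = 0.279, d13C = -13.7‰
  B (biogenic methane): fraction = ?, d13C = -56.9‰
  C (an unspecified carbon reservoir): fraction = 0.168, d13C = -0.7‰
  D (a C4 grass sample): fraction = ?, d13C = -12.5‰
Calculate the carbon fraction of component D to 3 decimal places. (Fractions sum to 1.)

Let f_D and f_B be the unknown fractions; fractions sum to 1 so f_D + f_B = 0.553.
Mass balance: Σ fᵢ·δᵢ = δ_bulk ⇒ f_D·(-12.5) + f_B·(-56.9) = -23.3 − (-3.940) = -19.360
Substitute f_B = 0.553 − f_D:
f_D·(-12.5 − -56.9) = -19.360 − 0.553×(-56.9) = 12.106
f_D = 12.106 / 44.4 = 0.2726

0.273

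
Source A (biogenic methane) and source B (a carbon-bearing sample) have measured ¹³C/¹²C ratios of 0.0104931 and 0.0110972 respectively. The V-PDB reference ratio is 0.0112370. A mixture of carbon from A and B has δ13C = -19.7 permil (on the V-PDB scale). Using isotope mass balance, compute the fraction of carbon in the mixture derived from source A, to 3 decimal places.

δ_A = (0.0104931/0.0112370 − 1)×1000 = (0.933799 − 1)×1000 = -66.201 permil
δ_B = (0.0110972/0.0112370 − 1)×1000 = (0.987559 − 1)×1000 = -12.441 permil
f_A = (δ_mix − δ_B)/(δ_A − δ_B) = (-19.7 − (-12.441))/(-66.201 − (-12.441))
f_A = -7.259 / -53.760 = 0.1350

0.135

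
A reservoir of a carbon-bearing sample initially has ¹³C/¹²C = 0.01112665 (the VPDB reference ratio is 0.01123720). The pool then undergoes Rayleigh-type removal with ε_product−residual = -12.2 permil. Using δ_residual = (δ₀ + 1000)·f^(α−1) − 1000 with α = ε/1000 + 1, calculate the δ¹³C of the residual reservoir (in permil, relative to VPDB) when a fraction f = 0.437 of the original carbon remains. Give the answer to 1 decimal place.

δ₀ = (0.01112665/0.01123720 − 1)×1000 = (0.990162 − 1)×1000 = -9.838 permil
α − 1 = ε/1000 = -0.0122
f^(α−1) = 0.437^(-0.0122) = 1.010151
δ_res = (-9.838 + 1000) × 1.010151 − 1000 = 1000.213 − 1000 = 0.21 permil

0.2 permil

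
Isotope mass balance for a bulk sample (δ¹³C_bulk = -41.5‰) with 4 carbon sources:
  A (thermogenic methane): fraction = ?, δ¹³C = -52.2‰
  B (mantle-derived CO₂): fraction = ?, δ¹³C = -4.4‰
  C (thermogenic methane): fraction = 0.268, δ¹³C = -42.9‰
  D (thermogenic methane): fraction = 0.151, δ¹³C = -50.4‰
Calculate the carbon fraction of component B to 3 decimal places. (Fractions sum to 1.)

Let f_B and f_A be the unknown fractions; fractions sum to 1 so f_B + f_A = 0.581.
Mass balance: Σ fᵢ·δᵢ = δ_bulk ⇒ f_B·(-4.4) + f_A·(-52.2) = -41.5 − (-19.108) = -22.392
Substitute f_A = 0.581 − f_B:
f_B·(-4.4 − -52.2) = -22.392 − 0.581×(-52.2) = 7.936
f_B = 7.936 / 47.8 = 0.1660

0.166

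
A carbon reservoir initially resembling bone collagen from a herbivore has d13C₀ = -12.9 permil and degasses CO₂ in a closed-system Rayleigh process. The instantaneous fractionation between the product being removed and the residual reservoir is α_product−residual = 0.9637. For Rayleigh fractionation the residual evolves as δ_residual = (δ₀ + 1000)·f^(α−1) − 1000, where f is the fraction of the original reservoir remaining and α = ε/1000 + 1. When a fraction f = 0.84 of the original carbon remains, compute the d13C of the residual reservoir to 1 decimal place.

Rayleigh residual: δ_res = (δ₀ + 1000)·f^(α−1) − 1000
α − 1 = -0.03630
f^(α−1) = 0.84^(-0.03630) = 1.006349
δ_res = (-12.9 + 1000) × 1.006349 − 1000 = 993.367 − 1000 = -6.63 permil

-6.6 permil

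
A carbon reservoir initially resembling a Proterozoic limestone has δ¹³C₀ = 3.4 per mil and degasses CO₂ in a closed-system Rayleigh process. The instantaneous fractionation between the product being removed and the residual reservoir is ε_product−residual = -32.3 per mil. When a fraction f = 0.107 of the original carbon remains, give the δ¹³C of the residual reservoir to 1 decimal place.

78.5 per mil

Rayleigh residual: δ_res = (δ₀ + 1000)·f^(α−1) − 1000
α = ε/1000 + 1 = 0.96770, so α − 1 = -0.03230
f^(α−1) = 0.107^(-0.03230) = 1.074858
δ_res = (3.4 + 1000) × 1.074858 − 1000 = 1078.512 − 1000 = 78.51 per mil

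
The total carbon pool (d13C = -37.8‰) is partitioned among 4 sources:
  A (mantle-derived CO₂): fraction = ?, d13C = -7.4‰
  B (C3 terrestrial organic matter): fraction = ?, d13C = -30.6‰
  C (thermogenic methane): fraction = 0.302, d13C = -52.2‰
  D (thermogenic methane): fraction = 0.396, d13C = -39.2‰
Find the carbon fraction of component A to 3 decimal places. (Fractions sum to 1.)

Let f_A and f_B be the unknown fractions; fractions sum to 1 so f_A + f_B = 0.302.
Mass balance: Σ fᵢ·δᵢ = δ_bulk ⇒ f_A·(-7.4) + f_B·(-30.6) = -37.8 − (-31.288) = -6.512
Substitute f_B = 0.302 − f_A:
f_A·(-7.4 − -30.6) = -6.512 − 0.302×(-30.6) = 2.729
f_A = 2.729 / 23.2 = 0.1176

0.118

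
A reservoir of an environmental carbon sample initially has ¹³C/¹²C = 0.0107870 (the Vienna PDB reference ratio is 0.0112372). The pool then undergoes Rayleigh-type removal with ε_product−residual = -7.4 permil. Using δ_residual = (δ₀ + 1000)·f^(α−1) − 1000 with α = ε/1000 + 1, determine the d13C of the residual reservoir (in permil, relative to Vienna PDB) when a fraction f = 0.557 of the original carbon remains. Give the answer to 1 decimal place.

-35.9 permil

δ₀ = (0.0107870/0.0112372 − 1)×1000 = (0.959937 − 1)×1000 = -40.063 permil
α − 1 = ε/1000 = -0.0074
f^(α−1) = 0.557^(-0.0074) = 1.004340
δ_res = (-40.063 + 1000) × 1.004340 − 1000 = 964.103 − 1000 = -35.90 permil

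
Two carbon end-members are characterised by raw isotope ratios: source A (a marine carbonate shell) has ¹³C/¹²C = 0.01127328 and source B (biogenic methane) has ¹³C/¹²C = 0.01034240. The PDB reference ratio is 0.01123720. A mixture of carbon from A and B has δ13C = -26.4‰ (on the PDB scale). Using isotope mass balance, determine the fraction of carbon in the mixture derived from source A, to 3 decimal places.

δ_A = (0.01127328/0.01123720 − 1)×1000 = (1.003211 − 1)×1000 = 3.211‰
δ_B = (0.01034240/0.01123720 − 1)×1000 = (0.920372 − 1)×1000 = -79.628‰
f_A = (δ_mix − δ_B)/(δ_A − δ_B) = (-26.4 − (-79.628))/(3.211 − (-79.628))
f_A = 53.228 / 82.839 = 0.6426

0.643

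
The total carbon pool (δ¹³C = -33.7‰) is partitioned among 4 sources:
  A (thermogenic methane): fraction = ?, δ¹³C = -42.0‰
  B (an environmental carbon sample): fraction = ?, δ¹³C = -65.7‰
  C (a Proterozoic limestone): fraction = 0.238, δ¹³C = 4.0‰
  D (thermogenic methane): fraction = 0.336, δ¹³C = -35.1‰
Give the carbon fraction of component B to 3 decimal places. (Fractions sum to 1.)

0.210

Let f_B and f_A be the unknown fractions; fractions sum to 1 so f_B + f_A = 0.426.
Mass balance: Σ fᵢ·δᵢ = δ_bulk ⇒ f_B·(-65.7) + f_A·(-42.0) = -33.7 − (-10.842) = -22.858
Substitute f_A = 0.426 − f_B:
f_B·(-65.7 − -42.0) = -22.858 − 0.426×(-42.0) = -4.966
f_B = -4.966 / -23.7 = 0.2096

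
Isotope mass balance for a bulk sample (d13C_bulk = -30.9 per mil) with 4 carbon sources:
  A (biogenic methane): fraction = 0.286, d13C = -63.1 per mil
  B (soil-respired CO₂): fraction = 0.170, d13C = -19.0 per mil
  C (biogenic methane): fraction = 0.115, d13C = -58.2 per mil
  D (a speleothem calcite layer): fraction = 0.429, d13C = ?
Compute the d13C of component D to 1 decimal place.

Isotope mass balance: δ_bulk = Σ fᵢ·δᵢ.
-30.9 = 0.286×(-63.1) + 0.170×(-19.0) + 0.115×(-58.2) + 0.429×δ_D
0.429·δ_D = -30.9 − (-27.970) = -2.930
δ_D = -2.930 / 0.429 = -6.83 per mil

-6.8 per mil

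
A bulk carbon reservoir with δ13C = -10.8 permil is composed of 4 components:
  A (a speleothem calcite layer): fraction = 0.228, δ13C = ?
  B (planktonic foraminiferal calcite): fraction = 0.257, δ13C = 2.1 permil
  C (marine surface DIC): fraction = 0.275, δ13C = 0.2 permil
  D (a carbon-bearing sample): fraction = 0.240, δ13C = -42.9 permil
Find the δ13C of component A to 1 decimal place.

-4.8 permil

Isotope mass balance: δ_bulk = Σ fᵢ·δᵢ.
-10.8 = 0.228×δ_A + 0.257×(2.1) + 0.275×(0.2) + 0.240×(-42.9)
0.228·δ_A = -10.8 − (-9.701) = -1.099
δ_A = -1.099 / 0.228 = -4.82 permil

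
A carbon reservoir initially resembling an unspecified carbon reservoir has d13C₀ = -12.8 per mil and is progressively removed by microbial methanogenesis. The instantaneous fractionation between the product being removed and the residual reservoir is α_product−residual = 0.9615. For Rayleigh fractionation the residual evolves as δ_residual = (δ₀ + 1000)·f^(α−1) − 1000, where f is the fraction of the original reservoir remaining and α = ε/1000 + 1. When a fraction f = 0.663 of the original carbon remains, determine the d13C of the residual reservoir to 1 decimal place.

2.9 per mil

Rayleigh residual: δ_res = (δ₀ + 1000)·f^(α−1) − 1000
α − 1 = -0.03850
f^(α−1) = 0.663^(-0.03850) = 1.015949
δ_res = (-12.8 + 1000) × 1.015949 − 1000 = 1002.944 − 1000 = 2.94 per mil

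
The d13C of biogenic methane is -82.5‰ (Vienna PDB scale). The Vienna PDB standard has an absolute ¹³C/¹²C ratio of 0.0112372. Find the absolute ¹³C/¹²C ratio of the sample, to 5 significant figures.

R_sample = R_standard × (d13C/1000 + 1)
R_sample = 0.0112372 × (-82.5/1000 + 1) = 0.0112372 × 0.917500
R_sample = 0.0103101

0.010310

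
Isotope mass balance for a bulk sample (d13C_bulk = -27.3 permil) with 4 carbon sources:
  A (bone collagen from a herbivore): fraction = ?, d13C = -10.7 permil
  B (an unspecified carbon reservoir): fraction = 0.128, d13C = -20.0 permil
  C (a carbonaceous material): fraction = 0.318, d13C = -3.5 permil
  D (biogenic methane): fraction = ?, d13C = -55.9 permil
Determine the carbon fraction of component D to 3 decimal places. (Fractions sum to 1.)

0.392

Let f_D and f_A be the unknown fractions; fractions sum to 1 so f_D + f_A = 0.554.
Mass balance: Σ fᵢ·δᵢ = δ_bulk ⇒ f_D·(-55.9) + f_A·(-10.7) = -27.3 − (-3.673) = -23.627
Substitute f_A = 0.554 − f_D:
f_D·(-55.9 − -10.7) = -23.627 − 0.554×(-10.7) = -17.699
f_D = -17.699 / -45.2 = 0.3916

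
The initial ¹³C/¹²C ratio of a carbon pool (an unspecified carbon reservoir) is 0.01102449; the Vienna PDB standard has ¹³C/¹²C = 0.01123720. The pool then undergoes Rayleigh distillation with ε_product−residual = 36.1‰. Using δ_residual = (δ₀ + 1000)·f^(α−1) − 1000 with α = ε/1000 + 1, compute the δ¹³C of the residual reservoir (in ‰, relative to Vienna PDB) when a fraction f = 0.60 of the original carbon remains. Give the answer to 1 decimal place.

δ₀ = (0.01102449/0.01123720 − 1)×1000 = (0.981071 − 1)×1000 = -18.929‰
α − 1 = ε/1000 = 0.0361
f^(α−1) = 0.60^(0.0361) = 0.981728
δ_res = (-18.929 + 1000) × 0.981728 − 1000 = 963.145 − 1000 = -36.86‰

-36.9‰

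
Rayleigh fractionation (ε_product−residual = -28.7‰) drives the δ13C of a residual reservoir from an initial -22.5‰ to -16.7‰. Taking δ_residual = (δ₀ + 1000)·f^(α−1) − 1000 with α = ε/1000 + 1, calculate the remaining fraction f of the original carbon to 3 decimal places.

α − 1 = ε/1000 = -0.0287
(δ_res + 1000)/(δ₀ + 1000) = (-16.7 + 1000)/(-22.5 + 1000) = 983.3/977.5 = 1.005934
f = 1.005934^(1/-0.0287) = exp(ln(1.005934)/-0.0287) = exp(0.00592/-0.0287)
f = exp(-0.2061) = 0.8137

0.814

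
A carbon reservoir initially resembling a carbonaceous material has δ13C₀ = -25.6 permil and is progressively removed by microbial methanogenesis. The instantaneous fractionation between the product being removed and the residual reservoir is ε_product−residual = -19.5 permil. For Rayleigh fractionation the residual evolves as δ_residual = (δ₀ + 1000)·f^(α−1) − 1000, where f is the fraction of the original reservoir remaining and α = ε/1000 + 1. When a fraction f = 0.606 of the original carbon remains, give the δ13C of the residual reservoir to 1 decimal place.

-16.0 permil

Rayleigh residual: δ_res = (δ₀ + 1000)·f^(α−1) − 1000
α = ε/1000 + 1 = 0.98050, so α − 1 = -0.01950
f^(α−1) = 0.606^(-0.01950) = 1.009815
δ_res = (-25.6 + 1000) × 1.009815 − 1000 = 983.964 − 1000 = -16.04 permil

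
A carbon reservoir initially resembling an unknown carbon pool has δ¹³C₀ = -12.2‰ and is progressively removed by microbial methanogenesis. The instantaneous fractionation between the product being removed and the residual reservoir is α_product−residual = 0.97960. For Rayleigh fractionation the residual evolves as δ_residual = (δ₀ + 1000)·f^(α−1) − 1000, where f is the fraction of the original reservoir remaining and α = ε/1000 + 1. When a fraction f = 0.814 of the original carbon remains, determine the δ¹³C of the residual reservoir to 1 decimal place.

-8.0‰

Rayleigh residual: δ_res = (δ₀ + 1000)·f^(α−1) − 1000
α − 1 = -0.02040
f^(α−1) = 0.814^(-0.02040) = 1.004207
δ_res = (-12.2 + 1000) × 1.004207 − 1000 = 991.956 − 1000 = -8.04‰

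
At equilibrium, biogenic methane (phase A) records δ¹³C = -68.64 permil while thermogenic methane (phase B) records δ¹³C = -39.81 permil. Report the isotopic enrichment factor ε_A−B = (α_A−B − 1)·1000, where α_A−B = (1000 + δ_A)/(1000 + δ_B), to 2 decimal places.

-30.03 permil

α_A−B = (1000 + -68.64) / (1000 + -39.81) = 931.36 / 960.19 = 0.969975
ε_A−B = (0.969975 − 1) × 1000 = -30.025 permil
(The approximation ε ≈ δ_A − δ_B would give -28.83 permil.)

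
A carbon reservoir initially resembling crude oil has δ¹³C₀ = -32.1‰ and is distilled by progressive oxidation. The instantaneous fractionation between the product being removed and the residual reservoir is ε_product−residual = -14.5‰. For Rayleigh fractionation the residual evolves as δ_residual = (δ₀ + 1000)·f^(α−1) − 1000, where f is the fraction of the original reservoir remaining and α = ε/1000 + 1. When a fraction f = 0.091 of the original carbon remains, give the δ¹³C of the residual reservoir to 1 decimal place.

Rayleigh residual: δ_res = (δ₀ + 1000)·f^(α−1) − 1000
α = ε/1000 + 1 = 0.98550, so α − 1 = -0.01450
f^(α−1) = 0.091^(-0.01450) = 1.035366
δ_res = (-32.1 + 1000) × 1.035366 − 1000 = 1002.131 − 1000 = 2.13‰

2.1‰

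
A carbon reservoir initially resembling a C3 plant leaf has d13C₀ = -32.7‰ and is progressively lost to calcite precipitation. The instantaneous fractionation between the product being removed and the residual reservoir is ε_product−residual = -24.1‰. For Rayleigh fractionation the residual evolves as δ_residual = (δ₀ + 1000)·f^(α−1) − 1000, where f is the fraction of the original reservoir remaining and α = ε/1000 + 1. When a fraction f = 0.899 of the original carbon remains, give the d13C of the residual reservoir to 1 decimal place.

Rayleigh residual: δ_res = (δ₀ + 1000)·f^(α−1) − 1000
α = ε/1000 + 1 = 0.97590, so α − 1 = -0.02410
f^(α−1) = 0.899^(-0.02410) = 1.002569
δ_res = (-32.7 + 1000) × 1.002569 − 1000 = 969.785 − 1000 = -30.21‰

-30.2‰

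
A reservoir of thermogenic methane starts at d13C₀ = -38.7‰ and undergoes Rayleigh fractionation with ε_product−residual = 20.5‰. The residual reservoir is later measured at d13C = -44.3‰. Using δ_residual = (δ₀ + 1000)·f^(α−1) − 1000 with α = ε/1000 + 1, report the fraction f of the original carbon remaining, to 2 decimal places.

α − 1 = ε/1000 = 0.0205
(δ_res + 1000)/(δ₀ + 1000) = (-44.3 + 1000)/(-38.7 + 1000) = 955.7/961.3 = 0.994175
f = 0.994175^(1/0.0205) = exp(ln(0.994175)/0.0205) = exp(-0.00584/0.0205)
f = exp(-0.2850) = 0.7520

0.75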